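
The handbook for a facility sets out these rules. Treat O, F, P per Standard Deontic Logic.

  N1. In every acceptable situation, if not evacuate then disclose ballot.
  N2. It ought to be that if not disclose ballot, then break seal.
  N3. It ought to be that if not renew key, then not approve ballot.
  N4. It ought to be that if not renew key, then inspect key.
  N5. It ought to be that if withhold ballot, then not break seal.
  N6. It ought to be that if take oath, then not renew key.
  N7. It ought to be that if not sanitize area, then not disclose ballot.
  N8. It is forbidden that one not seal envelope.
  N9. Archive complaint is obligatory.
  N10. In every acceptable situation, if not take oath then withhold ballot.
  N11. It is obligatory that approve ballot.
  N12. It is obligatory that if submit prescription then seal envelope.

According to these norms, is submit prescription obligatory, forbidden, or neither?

Neither

Premise 12 is O(submit_prescription → seal_envelope); even if O(seal_envelope) held, inferring O(submit_prescription) would be affirming the consequent — invalid.
No premise or chain of K-axiom applications forces O(submit_prescription), and none forces O(¬submit_prescription). So submit_prescription is neither obligatory nor forbidden under these norms.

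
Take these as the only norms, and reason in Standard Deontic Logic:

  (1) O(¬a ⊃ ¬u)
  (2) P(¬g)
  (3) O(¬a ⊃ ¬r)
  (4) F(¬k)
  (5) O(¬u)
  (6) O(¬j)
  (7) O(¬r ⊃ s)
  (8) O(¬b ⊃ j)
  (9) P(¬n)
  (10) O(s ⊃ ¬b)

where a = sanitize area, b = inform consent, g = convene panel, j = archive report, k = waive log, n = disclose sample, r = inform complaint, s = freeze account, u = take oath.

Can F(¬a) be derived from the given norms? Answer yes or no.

Premise 6 gives O(¬j).
Premise 8 is O(¬b ⊃ j); contrapositively O(¬j ⊃ b). Since O(¬j) holds, K gives O(b).
Premise 10 is O(s ⊃ ¬b); contrapositively O(b ⊃ ¬s). Since O(b) holds, K gives O(¬s).
The contrapositive of premise 7 (O(¬r ⊃ s)) is O(¬s ⊃ r), and O(¬s) is already established, so O(r).
Premise 3 is O(¬a ⊃ ¬r); contrapositively O(r ⊃ a). Since O(r) holds, K gives O(a).
Premises 1, 2, 4, 5, 9 do not contribute to this derivation.
So O(a) holds, i.e. F(¬a). The claim follows.

Yes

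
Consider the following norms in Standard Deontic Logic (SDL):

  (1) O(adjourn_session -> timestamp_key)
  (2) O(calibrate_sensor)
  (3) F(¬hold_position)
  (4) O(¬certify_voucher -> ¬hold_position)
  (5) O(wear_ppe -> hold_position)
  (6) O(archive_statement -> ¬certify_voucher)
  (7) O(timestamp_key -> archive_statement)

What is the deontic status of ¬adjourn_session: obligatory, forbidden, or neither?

Obligatory

Premise 3, F(¬hold_position), is equivalent to O(hold_position).
The contrapositive of premise 4 (O(¬certify_voucher -> ¬hold_position)) is O(hold_position -> certify_voucher), and O(hold_position) is already established, so O(certify_voucher).
Premise 6, O(archive_statement -> ¬certify_voucher), contraposes to O(certify_voucher -> ¬archive_statement); with O(certify_voucher) we get O(¬archive_statement).
Premise 7, O(timestamp_key -> archive_statement), contraposes to O(¬archive_statement -> ¬timestamp_key); with O(¬archive_statement) we get O(¬timestamp_key).
The contrapositive of premise 1 (O(adjourn_session -> timestamp_key)) is O(¬timestamp_key -> ¬adjourn_session), and O(¬timestamp_key) is already established, so O(¬adjourn_session).
Premises 2, 5 do not contribute to this derivation.
Hence ¬adjourn_session is obligatory.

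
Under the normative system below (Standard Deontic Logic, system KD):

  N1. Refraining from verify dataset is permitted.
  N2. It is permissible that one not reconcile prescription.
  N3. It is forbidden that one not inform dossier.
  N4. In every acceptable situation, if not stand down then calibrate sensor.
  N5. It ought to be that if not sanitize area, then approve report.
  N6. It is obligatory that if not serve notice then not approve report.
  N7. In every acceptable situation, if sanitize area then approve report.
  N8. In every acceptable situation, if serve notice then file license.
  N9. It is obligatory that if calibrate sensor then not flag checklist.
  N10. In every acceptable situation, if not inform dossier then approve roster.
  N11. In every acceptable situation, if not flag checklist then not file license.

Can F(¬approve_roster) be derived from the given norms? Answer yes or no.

Premise 10 is O(¬inform_dossier → approve_roster), but O(¬inform_dossier) is not derivable from the premises, so it does not yield O(approve_roster).
No other premise forces O(approve_roster). An ideal world satisfying every premise can still have ¬approve_roster true, so F(¬approve_roster) is not derivable.

No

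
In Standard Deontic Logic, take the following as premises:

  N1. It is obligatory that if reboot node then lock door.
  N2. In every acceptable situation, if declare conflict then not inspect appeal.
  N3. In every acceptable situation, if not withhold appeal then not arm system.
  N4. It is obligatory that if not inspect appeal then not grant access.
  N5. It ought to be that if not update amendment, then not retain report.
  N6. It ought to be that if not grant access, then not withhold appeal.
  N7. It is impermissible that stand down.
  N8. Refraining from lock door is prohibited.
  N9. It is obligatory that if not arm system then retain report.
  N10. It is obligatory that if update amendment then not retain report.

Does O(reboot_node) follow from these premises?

No

Premise 1 is O(reboot_node → lock_door); even if O(lock_door) held, inferring O(reboot_node) would be affirming the consequent — invalid.
No other premise forces O(reboot_node). An ideal world satisfying every premise can still have reboot_node false, so O(reboot_node) is not derivable.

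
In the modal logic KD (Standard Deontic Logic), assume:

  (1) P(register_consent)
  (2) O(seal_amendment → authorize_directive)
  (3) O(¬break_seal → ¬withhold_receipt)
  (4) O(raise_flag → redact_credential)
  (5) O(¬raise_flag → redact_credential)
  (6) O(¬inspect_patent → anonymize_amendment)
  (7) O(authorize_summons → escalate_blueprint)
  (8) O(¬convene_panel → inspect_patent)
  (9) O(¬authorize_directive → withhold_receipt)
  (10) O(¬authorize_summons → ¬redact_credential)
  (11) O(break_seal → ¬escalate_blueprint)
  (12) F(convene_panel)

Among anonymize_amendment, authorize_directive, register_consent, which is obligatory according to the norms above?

authorize_directive

Premises 4 and 5 are O(raise_flag → redact_credential) and O(¬raise_flag → redact_credential); every ideal world satisfies raise_flag or ¬raise_flag, so in either case redact_credential holds — hence O(redact_credential).
Premise 10 is O(¬authorize_summons → ¬redact_credential); contrapositively O(redact_credential → authorize_summons). Since O(redact_credential) holds, K gives O(authorize_summons).
With premise 7, O(authorize_summons → escalate_blueprint), the K-axiom yields O(escalate_blueprint).
Premise 11 is O(break_seal → ¬escalate_blueprint); contrapositively O(escalate_blueprint → ¬break_seal). Since O(escalate_blueprint) holds, K gives O(¬break_seal).
With premise 3, O(¬break_seal → ¬withhold_receipt), the K-axiom yields O(¬withhold_receipt).
The contrapositive of premise 9 (O(¬authorize_directive → withhold_receipt)) is O(¬withhold_receipt → authorize_directive), and O(¬withhold_receipt) is already established, so O(authorize_directive).
So O(authorize_directive) holds — authorize_directive is obligatory. None of the other listed options is made obligatory by any chain of premises.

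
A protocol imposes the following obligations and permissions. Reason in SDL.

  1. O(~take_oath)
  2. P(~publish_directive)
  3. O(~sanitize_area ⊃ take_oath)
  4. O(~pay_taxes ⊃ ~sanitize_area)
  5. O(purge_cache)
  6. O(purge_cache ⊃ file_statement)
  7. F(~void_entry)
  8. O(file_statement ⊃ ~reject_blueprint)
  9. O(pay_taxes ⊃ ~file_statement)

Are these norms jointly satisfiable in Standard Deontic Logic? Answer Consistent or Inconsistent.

Inconsistent

From premise 1 we have O(~take_oath).
Premise 3 is O(~sanitize_area ⊃ take_oath); contrapositively O(~take_oath ⊃ sanitize_area). Since O(~take_oath) holds, K gives O(sanitize_area).
The contrapositive of premise 4 (O(~pay_taxes ⊃ ~sanitize_area)) is O(sanitize_area ⊃ pay_taxes), and O(sanitize_area) is already established, so O(pay_taxes).
From O(pay_taxes) and premise 9, O(pay_taxes ⊃ ~file_statement), we obtain O(~file_statement).
Premise 6, O(purge_cache ⊃ file_statement), contraposes to O(~file_statement ⊃ ~purge_cache); with O(~file_statement) we get O(~purge_cache).
However, premise 5 gives O(purge_cache).
We now have both O(~purge_cache) and O(purge_cache) — purge_cache is simultaneously obligatory and forbidden, violating the D-axiom.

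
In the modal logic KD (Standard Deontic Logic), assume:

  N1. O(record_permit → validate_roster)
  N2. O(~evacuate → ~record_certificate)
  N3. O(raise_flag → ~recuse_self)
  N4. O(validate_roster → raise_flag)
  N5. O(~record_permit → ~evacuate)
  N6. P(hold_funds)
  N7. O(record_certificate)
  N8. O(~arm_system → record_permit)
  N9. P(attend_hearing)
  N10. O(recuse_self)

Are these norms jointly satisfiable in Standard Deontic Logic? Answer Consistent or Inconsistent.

From premise 7 we have O(record_certificate).
Premise 2, O(~evacuate → ~record_certificate), contraposes to O(record_certificate → evacuate); with O(record_certificate) we get O(evacuate).
Premise 5 is O(~record_permit → ~evacuate); contrapositively O(evacuate → record_permit). Since O(evacuate) holds, K gives O(record_permit).
With premise 1, O(record_permit → validate_roster), the K-axiom yields O(validate_roster).
Applying K to premise 4 (O(validate_roster → raise_flag)) and O(validate_roster) yields O(raise_flag).
Premise 3 is O(raise_flag → ~recuse_self); since O(raise_flag), deontic closure gives O(~recuse_self).
Yet premise 10 states O(recuse_self).
We now have both O(~recuse_self) and O(recuse_self) — recuse_self is simultaneously obligatory and forbidden, violating the D-axiom.

Inconsistent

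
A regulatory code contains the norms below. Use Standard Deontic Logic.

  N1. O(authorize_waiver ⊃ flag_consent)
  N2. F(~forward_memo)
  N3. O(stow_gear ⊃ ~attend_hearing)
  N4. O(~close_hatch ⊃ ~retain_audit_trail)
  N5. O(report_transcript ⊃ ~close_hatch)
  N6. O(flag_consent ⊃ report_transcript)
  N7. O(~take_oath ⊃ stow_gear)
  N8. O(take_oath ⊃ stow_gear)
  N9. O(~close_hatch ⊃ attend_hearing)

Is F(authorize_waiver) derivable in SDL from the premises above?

Premises 8 and 7 are O(take_oath ⊃ stow_gear) and O(~take_oath ⊃ stow_gear); every ideal world satisfies take_oath or ~take_oath, so in either case stow_gear holds — hence O(stow_gear).
With premise 3, O(stow_gear ⊃ ~attend_hearing), the K-axiom yields O(~attend_hearing).
Premise 9 is O(~close_hatch ⊃ attend_hearing); contrapositively O(~attend_hearing ⊃ close_hatch). Since O(~attend_hearing) holds, K gives O(close_hatch).
Premise 5 is O(report_transcript ⊃ ~close_hatch); contrapositively O(close_hatch ⊃ ~report_transcript). Since O(close_hatch) holds, K gives O(~report_transcript).
The contrapositive of premise 6 (O(flag_consent ⊃ report_transcript)) is O(~report_transcript ⊃ ~flag_consent), and O(~report_transcript) is already established, so O(~flag_consent).
The contrapositive of premise 1 (O(authorize_waiver ⊃ flag_consent)) is O(~flag_consent ⊃ ~authorize_waiver), and O(~flag_consent) is already established, so O(~authorize_waiver).
Premises 2, 4 do not contribute to this derivation.
So O(~authorize_waiver) holds, i.e. F(authorize_waiver). The claim follows.

Yes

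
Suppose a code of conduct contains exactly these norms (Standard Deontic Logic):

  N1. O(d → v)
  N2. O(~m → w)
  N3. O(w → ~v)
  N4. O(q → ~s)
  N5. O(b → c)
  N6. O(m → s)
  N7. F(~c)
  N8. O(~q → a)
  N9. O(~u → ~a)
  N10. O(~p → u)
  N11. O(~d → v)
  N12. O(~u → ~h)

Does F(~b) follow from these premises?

No

Premise 5 is O(b → c); even if O(c) held, inferring O(b) would be affirming the consequent — invalid.
No other premise forces O(b). An ideal world satisfying every premise can still have ~b true, so F(~b) is not derivable.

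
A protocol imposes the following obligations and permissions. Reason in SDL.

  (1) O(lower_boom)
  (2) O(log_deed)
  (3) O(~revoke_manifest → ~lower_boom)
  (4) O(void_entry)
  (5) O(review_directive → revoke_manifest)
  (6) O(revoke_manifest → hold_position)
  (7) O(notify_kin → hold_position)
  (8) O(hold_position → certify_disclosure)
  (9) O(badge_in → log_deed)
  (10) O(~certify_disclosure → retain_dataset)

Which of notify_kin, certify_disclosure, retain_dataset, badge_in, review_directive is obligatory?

Premise 1 states O(lower_boom) outright.
Premise 3, O(~revoke_manifest → ~lower_boom), contraposes to O(lower_boom → revoke_manifest); with O(lower_boom) we get O(revoke_manifest).
Premise 6 is O(revoke_manifest → hold_position); since O(revoke_manifest), deontic closure gives O(hold_position).
From O(hold_position) and premise 8, O(hold_position → certify_disclosure), we obtain O(certify_disclosure).
So O(certify_disclosure) holds — certify_disclosure is obligatory. None of the other listed options is made obligatory by any chain of premises.

certify_disclosure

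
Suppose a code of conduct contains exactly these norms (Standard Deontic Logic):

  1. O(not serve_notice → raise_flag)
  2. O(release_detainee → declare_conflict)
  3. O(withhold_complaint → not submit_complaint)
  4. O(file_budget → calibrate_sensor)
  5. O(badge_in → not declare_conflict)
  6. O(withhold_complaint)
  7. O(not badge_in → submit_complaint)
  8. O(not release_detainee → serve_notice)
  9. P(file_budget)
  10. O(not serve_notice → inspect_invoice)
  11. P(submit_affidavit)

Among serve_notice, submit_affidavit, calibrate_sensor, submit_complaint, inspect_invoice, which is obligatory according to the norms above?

From premise 6 we have O(withhold_complaint).
Applying K to premise 3 (O(withhold_complaint → not submit_complaint)) and O(withhold_complaint) yields O(not submit_complaint).
Premise 7 is O(not badge_in → submit_complaint); contrapositively O(not submit_complaint → badge_in). Since O(not submit_complaint) holds, K gives O(badge_in).
Premise 5 is O(badge_in → not declare_conflict); since O(badge_in), deontic closure gives O(not declare_conflict).
Premise 2 is O(release_detainee → declare_conflict); contrapositively O(not declare_conflict → not release_detainee). Since O(not declare_conflict) holds, K gives O(not release_detainee).
From O(not release_detainee) and premise 8, O(not release_detainee → serve_notice), we obtain O(serve_notice).
So O(serve_notice) holds — serve_notice is obligatory. None of the other listed options is made obligatory by any chain of premises.

serve_notice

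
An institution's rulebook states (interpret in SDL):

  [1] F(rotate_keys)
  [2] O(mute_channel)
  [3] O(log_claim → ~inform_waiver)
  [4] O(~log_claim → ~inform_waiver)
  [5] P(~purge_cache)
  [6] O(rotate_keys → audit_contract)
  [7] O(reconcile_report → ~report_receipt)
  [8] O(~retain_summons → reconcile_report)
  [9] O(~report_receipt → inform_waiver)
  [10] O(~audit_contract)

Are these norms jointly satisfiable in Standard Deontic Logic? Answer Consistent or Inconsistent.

Consistent

Premise 6 is O(rotate_keys → audit_contract), but O(rotate_keys) is not derivable from the premises, so it does not yield O(audit_contract).
So O(audit_contract) is not derivable, and the apparent clash with O(~audit_contract) does not arise.
A world satisfying every obligation exists (e.g. audit_contract=false, inform_waiver=false, log_claim=false, mute_channel=true, purge_cache=false, reconcile_report=false, report_receipt=true, retain_summons=true, rotate_keys=false); no atom is both obligatory and forbidden, so the set is consistent.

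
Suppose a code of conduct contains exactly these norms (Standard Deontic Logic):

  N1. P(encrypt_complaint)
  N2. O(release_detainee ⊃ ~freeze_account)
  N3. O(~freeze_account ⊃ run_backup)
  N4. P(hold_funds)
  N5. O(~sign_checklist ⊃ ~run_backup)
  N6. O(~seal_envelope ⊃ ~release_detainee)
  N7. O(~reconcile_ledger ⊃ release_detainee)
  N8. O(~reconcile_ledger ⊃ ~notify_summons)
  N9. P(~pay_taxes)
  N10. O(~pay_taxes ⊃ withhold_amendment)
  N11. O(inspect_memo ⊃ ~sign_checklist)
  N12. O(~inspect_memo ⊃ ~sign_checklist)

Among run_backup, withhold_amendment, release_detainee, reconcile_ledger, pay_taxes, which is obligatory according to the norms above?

reconcile_ledger

Premises 12 and 11 cover both cases: O(~inspect_memo ⊃ ~sign_checklist) and O(inspect_memo ⊃ ~sign_checklist). Since ~inspect_memo ∨ inspect_memo is a tautology, O(~sign_checklist) follows.
Premise 5 is O(~sign_checklist ⊃ ~run_backup); since O(~sign_checklist), deontic closure gives O(~run_backup).
Premise 3 is O(~freeze_account ⊃ run_backup); contrapositively O(~run_backup ⊃ freeze_account). Since O(~run_backup) holds, K gives O(freeze_account).
The contrapositive of premise 2 (O(release_detainee ⊃ ~freeze_account)) is O(freeze_account ⊃ ~release_detainee), and O(freeze_account) is already established, so O(~release_detainee).
Premise 7 is O(~reconcile_ledger ⊃ release_detainee); contrapositively O(~release_detainee ⊃ reconcile_ledger). Since O(~release_detainee) holds, K gives O(reconcile_ledger).
So O(reconcile_ledger) holds — reconcile_ledger is obligatory. None of the other listed options is made obligatory by any chain of premises.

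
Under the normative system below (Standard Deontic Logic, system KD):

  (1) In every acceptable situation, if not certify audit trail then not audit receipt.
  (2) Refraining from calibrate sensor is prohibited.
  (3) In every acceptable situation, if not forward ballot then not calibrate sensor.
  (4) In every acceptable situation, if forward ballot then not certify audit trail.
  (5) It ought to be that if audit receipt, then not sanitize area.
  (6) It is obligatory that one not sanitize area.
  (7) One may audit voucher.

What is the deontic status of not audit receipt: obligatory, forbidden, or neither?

F(¬calibrate_sensor) at premise 2 means O(calibrate_sensor).
The contrapositive of premise 3 (O(¬forward_ballot → ¬calibrate_sensor)) is O(calibrate_sensor → forward_ballot), and O(calibrate_sensor) is already established, so O(forward_ballot).
From O(forward_ballot) and premise 4, O(forward_ballot → ¬certify_audit_trail), we obtain O(¬certify_audit_trail).
Applying K to premise 1 (O(¬certify_audit_trail → ¬audit_receipt)) and O(¬certify_audit_trail) yields O(¬audit_receipt).
Premises 5, 6, 7 do not contribute to this derivation.
Hence ¬audit_receipt is obligatory.

Obligatory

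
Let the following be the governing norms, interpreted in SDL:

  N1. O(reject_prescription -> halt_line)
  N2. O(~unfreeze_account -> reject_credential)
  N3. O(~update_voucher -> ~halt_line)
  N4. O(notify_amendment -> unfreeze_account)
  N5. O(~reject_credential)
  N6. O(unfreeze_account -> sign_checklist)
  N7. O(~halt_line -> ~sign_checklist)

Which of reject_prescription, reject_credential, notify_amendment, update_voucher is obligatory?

update_voucher

From premise 5 we have O(~reject_credential).
Premise 2, O(~unfreeze_account -> reject_credential), contraposes to O(~reject_credential -> unfreeze_account); with O(~reject_credential) we get O(unfreeze_account).
Premise 6 is O(unfreeze_account -> sign_checklist); since O(unfreeze_account), deontic closure gives O(sign_checklist).
The contrapositive of premise 7 (O(~halt_line -> ~sign_checklist)) is O(sign_checklist -> halt_line), and O(sign_checklist) is already established, so O(halt_line).
The contrapositive of premise 3 (O(~update_voucher -> ~halt_line)) is O(halt_line -> update_voucher), and O(halt_line) is already established, so O(update_voucher).
So O(update_voucher) holds — update_voucher is obligatory. None of the other listed options is made obligatory by any chain of premises.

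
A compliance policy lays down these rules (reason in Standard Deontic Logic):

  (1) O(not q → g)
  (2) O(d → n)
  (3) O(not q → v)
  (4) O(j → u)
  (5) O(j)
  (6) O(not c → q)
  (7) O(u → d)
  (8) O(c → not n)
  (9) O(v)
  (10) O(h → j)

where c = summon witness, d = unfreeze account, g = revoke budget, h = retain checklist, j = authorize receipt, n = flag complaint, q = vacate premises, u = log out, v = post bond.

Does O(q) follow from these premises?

Premise 5 states O(j) outright.
With premise 4, O(j → u), the K-axiom yields O(u).
From O(u) and premise 7, O(u → d), we obtain O(d).
From O(d) and premise 2, O(d → n), we obtain O(n).
Premise 8 is O(c → not n); contrapositively O(n → not c). Since O(n) holds, K gives O(not c).
With premise 6, O(not c → q), the K-axiom yields O(q).
Premises 1, 3, 9, 10 do not contribute to this derivation.
So O(q) follows.

Yes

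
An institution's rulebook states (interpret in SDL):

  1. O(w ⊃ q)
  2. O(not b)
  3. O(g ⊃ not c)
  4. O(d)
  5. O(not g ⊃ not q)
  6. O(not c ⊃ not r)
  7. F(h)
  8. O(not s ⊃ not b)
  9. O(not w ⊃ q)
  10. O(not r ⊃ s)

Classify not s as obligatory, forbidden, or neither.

Forbidden

Premises 1 and 9 are O(w ⊃ q) and O(not w ⊃ q); every ideal world satisfies w or not w, so in either case q holds — hence O(q).
Premise 5 is O(not g ⊃ not q); contrapositively O(q ⊃ g). Since O(q) holds, K gives O(g).
Applying K to premise 3 (O(g ⊃ not c)) and O(g) yields O(not c).
With premise 6, O(not c ⊃ not r), the K-axiom yields O(not r).
Applying K to premise 10 (O(not r ⊃ s)) and O(not r) yields O(s).
Premises 2, 4, 7, 8 do not contribute to this derivation.
Thus O(s), which is F(not s): not s is forbidden.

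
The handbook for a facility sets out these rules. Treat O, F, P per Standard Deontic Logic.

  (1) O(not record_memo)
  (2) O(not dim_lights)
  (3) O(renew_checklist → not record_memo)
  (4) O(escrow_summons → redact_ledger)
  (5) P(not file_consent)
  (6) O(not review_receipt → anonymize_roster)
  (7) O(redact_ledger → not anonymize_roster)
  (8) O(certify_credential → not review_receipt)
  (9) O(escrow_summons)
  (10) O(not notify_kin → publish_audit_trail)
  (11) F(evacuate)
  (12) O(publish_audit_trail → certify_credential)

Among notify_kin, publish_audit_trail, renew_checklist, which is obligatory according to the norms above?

notify_kin

From premise 9 we have O(escrow_summons).
Applying K to premise 4 (O(escrow_summons → redact_ledger)) and O(escrow_summons) yields O(redact_ledger).
Applying K to premise 7 (O(redact_ledger → not anonymize_roster)) and O(redact_ledger) yields O(not anonymize_roster).
Premise 6, O(not review_receipt → anonymize_roster), contraposes to O(not anonymize_roster → review_receipt); with O(not anonymize_roster) we get O(review_receipt).
The contrapositive of premise 8 (O(certify_credential → not review_receipt)) is O(review_receipt → not certify_credential), and O(review_receipt) is already established, so O(not certify_credential).
Premise 12, O(publish_audit_trail → certify_credential), contraposes to O(not certify_credential → not publish_audit_trail); with O(not certify_credential) we get O(not publish_audit_trail).
Premise 10 is O(not notify_kin → publish_audit_trail); contrapositively O(not publish_audit_trail → notify_kin). Since O(not publish_audit_trail) holds, K gives O(notify_kin).
So O(notify_kin) holds — notify_kin is obligatory. None of the other listed options is made obligatory by any chain of premises.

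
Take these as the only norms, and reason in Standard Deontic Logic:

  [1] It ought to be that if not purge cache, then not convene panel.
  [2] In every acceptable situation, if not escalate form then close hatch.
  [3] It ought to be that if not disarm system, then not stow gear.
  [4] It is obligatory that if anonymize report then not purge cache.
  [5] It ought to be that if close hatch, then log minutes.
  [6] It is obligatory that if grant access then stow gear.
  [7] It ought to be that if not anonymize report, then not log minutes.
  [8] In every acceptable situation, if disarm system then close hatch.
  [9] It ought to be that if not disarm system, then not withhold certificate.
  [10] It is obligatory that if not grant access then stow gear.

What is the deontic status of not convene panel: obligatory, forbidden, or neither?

Premises 6 and 10 cover both cases: O(grant_access → stow_gear) and O(¬grant_access → stow_gear). Since grant_access ∨ ¬grant_access is a tautology, O(stow_gear) follows.
The contrapositive of premise 3 (O(¬disarm_system → ¬stow_gear)) is O(stow_gear → disarm_system), and O(stow_gear) is already established, so O(disarm_system).
Premise 8 is O(disarm_system → close_hatch); since O(disarm_system), deontic closure gives O(close_hatch).
With premise 5, O(close_hatch → log_minutes), the K-axiom yields O(log_minutes).
Premise 7 is O(¬anonymize_report → ¬log_minutes); contrapositively O(log_minutes → anonymize_report). Since O(log_minutes) holds, K gives O(anonymize_report).
Applying K to premise 4 (O(anonymize_report → ¬purge_cache)) and O(anonymize_report) yields O(¬purge_cache).
From O(¬purge_cache) and premise 1, O(¬purge_cache → ¬convene_panel), we obtain O(¬convene_panel).
Premises 2, 9 do not contribute to this derivation.
Hence ¬convene_panel is obligatory.

Obligatory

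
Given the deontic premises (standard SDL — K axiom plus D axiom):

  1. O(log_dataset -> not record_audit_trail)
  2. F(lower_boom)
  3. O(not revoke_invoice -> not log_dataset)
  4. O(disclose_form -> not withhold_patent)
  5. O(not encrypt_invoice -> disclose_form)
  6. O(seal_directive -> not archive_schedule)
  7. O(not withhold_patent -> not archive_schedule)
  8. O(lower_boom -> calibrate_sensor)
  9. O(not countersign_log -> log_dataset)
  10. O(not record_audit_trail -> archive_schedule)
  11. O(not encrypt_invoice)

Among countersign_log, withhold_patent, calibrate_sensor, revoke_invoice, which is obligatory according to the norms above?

From premise 11 we have O(not encrypt_invoice).
Premise 5 is O(not encrypt_invoice -> disclose_form); since O(not encrypt_invoice), deontic closure gives O(disclose_form).
Premise 4 is O(disclose_form -> not withhold_patent); since O(disclose_form), deontic closure gives O(not withhold_patent).
With premise 7, O(not withhold_patent -> not archive_schedule), the K-axiom yields O(not archive_schedule).
The contrapositive of premise 10 (O(not record_audit_trail -> archive_schedule)) is O(not archive_schedule -> record_audit_trail), and O(not archive_schedule) is already established, so O(record_audit_trail).
Premise 1, O(log_dataset -> not record_audit_trail), contraposes to O(record_audit_trail -> not log_dataset); with O(record_audit_trail) we get O(not log_dataset).
Premise 9, O(not countersign_log -> log_dataset), contraposes to O(not log_dataset -> countersign_log); with O(not log_dataset) we get O(countersign_log).
So O(countersign_log) holds — countersign_log is obligatory. None of the other listed options is made obligatory by any chain of premises.

countersign_log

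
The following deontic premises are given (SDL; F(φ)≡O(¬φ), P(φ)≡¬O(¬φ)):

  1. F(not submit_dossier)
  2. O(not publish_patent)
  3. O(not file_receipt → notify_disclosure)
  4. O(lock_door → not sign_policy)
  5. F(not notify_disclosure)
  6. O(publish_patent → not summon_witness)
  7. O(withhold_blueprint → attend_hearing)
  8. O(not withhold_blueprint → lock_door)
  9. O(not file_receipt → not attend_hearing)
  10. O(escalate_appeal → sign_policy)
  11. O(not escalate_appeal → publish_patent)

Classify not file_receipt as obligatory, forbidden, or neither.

Forbidden

From premise 2 we have O(not publish_patent).
Premise 11, O(not escalate_appeal → publish_patent), contraposes to O(not publish_patent → escalate_appeal); with O(not publish_patent) we get O(escalate_appeal).
From O(escalate_appeal) and premise 10, O(escalate_appeal → sign_policy), we obtain O(sign_policy).
Premise 4, O(lock_door → not sign_policy), contraposes to O(sign_policy → not lock_door); with O(sign_policy) we get O(not lock_door).
Premise 8 is O(not withhold_blueprint → lock_door); contrapositively O(not lock_door → withhold_blueprint). Since O(not lock_door) holds, K gives O(withhold_blueprint).
From O(withhold_blueprint) and premise 7, O(withhold_blueprint → attend_hearing), we obtain O(attend_hearing).
The contrapositive of premise 9 (O(not file_receipt → not attend_hearing)) is O(attend_hearing → file_receipt), and O(attend_hearing) is already established, so O(file_receipt).
Premises 1, 3, 5, 6 do not contribute to this derivation.
Thus O(file_receipt), which is F(not file_receipt): not file_receipt is forbidden.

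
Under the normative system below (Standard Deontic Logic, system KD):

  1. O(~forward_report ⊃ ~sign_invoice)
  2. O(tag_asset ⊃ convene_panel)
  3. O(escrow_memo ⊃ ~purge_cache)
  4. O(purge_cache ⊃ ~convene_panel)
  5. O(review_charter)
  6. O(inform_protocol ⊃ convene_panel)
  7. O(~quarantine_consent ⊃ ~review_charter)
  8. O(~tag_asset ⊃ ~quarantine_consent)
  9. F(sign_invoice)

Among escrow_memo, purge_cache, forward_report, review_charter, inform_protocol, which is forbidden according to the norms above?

purge_cache

From premise 5 we have O(review_charter).
The contrapositive of premise 7 (O(~quarantine_consent ⊃ ~review_charter)) is O(review_charter ⊃ quarantine_consent), and O(review_charter) is already established, so O(quarantine_consent).
The contrapositive of premise 8 (O(~tag_asset ⊃ ~quarantine_consent)) is O(quarantine_consent ⊃ tag_asset), and O(quarantine_consent) is already established, so O(tag_asset).
From O(tag_asset) and premise 2, O(tag_asset ⊃ convene_panel), we obtain O(convene_panel).
Premise 4 is O(purge_cache ⊃ ~convene_panel); contrapositively O(convene_panel ⊃ ~purge_cache). Since O(convene_panel) holds, K gives O(~purge_cache).
So O(~purge_cache) holds, i.e. purge_cache is forbidden. None of the other listed options is forbidden under the premises.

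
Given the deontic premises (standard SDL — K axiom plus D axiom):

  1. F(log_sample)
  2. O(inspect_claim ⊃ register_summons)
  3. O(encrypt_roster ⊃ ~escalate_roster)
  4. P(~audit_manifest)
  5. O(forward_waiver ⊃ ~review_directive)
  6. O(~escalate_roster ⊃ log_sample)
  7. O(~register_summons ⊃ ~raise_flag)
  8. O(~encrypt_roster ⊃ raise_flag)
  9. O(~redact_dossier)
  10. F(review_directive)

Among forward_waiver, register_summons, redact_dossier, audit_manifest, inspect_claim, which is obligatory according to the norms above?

F(log_sample) at premise 1 means O(~log_sample).
Premise 6, O(~escalate_roster ⊃ log_sample), contraposes to O(~log_sample ⊃ escalate_roster); with O(~log_sample) we get O(escalate_roster).
The contrapositive of premise 3 (O(encrypt_roster ⊃ ~escalate_roster)) is O(escalate_roster ⊃ ~encrypt_roster), and O(escalate_roster) is already established, so O(~encrypt_roster).
Premise 8 is O(~encrypt_roster ⊃ raise_flag); since O(~encrypt_roster), deontic closure gives O(raise_flag).
Premise 7, O(~register_summons ⊃ ~raise_flag), contraposes to O(raise_flag ⊃ register_summons); with O(raise_flag) we get O(register_summons).
So O(register_summons) holds — register_summons is obligatory. None of the other listed options is made obligatory by any chain of premises.

register_summons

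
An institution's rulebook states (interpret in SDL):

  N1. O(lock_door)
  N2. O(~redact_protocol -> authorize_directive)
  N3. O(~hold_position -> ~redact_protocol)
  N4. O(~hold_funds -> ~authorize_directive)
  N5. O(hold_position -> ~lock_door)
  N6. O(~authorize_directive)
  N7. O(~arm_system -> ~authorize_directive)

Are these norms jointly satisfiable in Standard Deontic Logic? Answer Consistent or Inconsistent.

Premise 6 gives O(~authorize_directive).
The contrapositive of premise 2 (O(~redact_protocol -> authorize_directive)) is O(~authorize_directive -> redact_protocol), and O(~authorize_directive) is already established, so O(redact_protocol).
Premise 3 is O(~hold_position -> ~redact_protocol); contrapositively O(redact_protocol -> hold_position). Since O(redact_protocol) holds, K gives O(hold_position).
Premise 5 is O(hold_position -> ~lock_door); since O(hold_position), deontic closure gives O(~lock_door).
Yet premise 1 states O(lock_door).
We now have both O(~lock_door) and O(lock_door) — lock_door is simultaneously obligatory and forbidden, violating the D-axiom.

Inconsistent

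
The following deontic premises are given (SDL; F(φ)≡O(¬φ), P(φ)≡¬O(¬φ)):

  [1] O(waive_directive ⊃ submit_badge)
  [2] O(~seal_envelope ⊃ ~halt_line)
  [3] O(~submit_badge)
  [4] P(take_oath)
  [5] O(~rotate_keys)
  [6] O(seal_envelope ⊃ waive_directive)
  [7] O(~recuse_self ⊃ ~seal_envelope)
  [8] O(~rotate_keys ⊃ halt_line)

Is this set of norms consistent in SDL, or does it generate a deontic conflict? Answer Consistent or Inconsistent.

Inconsistent

Premise 3 states O(~submit_badge) outright.
Premise 1, O(waive_directive ⊃ submit_badge), contraposes to O(~submit_badge ⊃ ~waive_directive); with O(~submit_badge) we get O(~waive_directive).
The contrapositive of premise 6 (O(seal_envelope ⊃ waive_directive)) is O(~waive_directive ⊃ ~seal_envelope), and O(~waive_directive) is already established, so O(~seal_envelope).
With premise 2, O(~seal_envelope ⊃ ~halt_line), the K-axiom yields O(~halt_line).
The contrapositive of premise 8 (O(~rotate_keys ⊃ halt_line)) is O(~halt_line ⊃ rotate_keys), and O(~halt_line) is already established, so O(rotate_keys).
But premise 5 directly asserts O(~rotate_keys).
We now have both O(rotate_keys) and O(~rotate_keys) — rotate_keys is simultaneously obligatory and forbidden, violating the D-axiom.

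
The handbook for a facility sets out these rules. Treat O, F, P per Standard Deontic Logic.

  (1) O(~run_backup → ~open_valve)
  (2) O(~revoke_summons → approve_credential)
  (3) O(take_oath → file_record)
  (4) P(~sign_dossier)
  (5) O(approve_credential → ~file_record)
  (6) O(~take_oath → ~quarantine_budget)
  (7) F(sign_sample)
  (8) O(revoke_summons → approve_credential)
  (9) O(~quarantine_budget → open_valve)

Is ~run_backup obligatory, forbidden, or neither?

Forbidden

Premises 2 and 8 are O(~revoke_summons → approve_credential) and O(revoke_summons → approve_credential); every ideal world satisfies ~revoke_summons or revoke_summons, so in either case approve_credential holds — hence O(approve_credential).
Applying K to premise 5 (O(approve_credential → ~file_record)) and O(approve_credential) yields O(~file_record).
Premise 3 is O(take_oath → file_record); contrapositively O(~file_record → ~take_oath). Since O(~file_record) holds, K gives O(~take_oath).
With premise 6, O(~take_oath → ~quarantine_budget), the K-axiom yields O(~quarantine_budget).
From O(~quarantine_budget) and premise 9, O(~quarantine_budget → open_valve), we obtain O(open_valve).
Premise 1, O(~run_backup → ~open_valve), contraposes to O(open_valve → run_backup); with O(open_valve) we get O(run_backup).
Premises 4, 7 do not contribute to this derivation.
Thus O(run_backup), which is F(~run_backup): ~run_backup is forbidden.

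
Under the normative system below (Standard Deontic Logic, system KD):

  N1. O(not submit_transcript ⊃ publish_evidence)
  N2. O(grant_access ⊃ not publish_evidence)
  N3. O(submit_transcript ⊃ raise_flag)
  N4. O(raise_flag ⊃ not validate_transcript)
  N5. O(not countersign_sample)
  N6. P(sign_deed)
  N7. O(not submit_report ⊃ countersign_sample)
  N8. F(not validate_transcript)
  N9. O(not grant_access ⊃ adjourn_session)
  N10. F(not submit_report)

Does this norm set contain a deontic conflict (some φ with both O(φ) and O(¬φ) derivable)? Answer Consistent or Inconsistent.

Premise 7 is O(not submit_report ⊃ countersign_sample), but O(not submit_report) is not derivable from the premises, so it does not yield O(countersign_sample).
So O(countersign_sample) is not derivable, and the apparent clash with O(not countersign_sample) does not arise.
A world satisfying every obligation exists (e.g. adjourn_session=true, countersign_sample=false, grant_access=false, publish_evidence=true, raise_flag=false, sign_deed=false, submit_report=true, submit_transcript=false, validate_transcript=true); no atom is both obligatory and forbidden, so the set is consistent.

Consistent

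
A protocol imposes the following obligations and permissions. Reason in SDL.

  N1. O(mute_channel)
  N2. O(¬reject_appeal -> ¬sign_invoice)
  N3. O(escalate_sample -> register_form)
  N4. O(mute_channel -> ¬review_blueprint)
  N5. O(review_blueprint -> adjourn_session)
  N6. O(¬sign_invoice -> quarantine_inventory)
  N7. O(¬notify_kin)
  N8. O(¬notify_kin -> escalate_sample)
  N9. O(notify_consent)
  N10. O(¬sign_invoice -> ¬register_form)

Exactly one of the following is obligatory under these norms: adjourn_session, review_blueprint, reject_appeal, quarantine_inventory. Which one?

reject_appeal

From premise 7 we have O(¬notify_kin).
Premise 8 is O(¬notify_kin -> escalate_sample); since O(¬notify_kin), deontic closure gives O(escalate_sample).
Premise 3 is O(escalate_sample -> register_form); since O(escalate_sample), deontic closure gives O(register_form).
Premise 10 is O(¬sign_invoice -> ¬register_form); contrapositively O(register_form -> sign_invoice). Since O(register_form) holds, K gives O(sign_invoice).
Premise 2, O(¬reject_appeal -> ¬sign_invoice), contraposes to O(sign_invoice -> reject_appeal); with O(sign_invoice) we get O(reject_appeal).
So O(reject_appeal) holds — reject_appeal is obligatory. None of the other listed options is made obligatory by any chain of premises.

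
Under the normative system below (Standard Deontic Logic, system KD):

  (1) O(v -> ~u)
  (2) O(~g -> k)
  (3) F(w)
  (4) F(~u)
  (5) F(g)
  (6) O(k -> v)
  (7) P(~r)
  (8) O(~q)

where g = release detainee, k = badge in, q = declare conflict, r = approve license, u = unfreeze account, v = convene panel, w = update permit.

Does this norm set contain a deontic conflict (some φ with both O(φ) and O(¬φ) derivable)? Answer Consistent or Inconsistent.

Premise 4, F(~u), is equivalent to O(u).
The contrapositive of premise 1 (O(v -> ~u)) is O(u -> ~v), and O(u) is already established, so O(~v).
Premise 6 is O(k -> v); contrapositively O(~v -> ~k). Since O(~v) holds, K gives O(~k).
Premise 2, O(~g -> k), contraposes to O(~k -> g); with O(~k) we get O(g).
Yet premise 5 is F(g), i.e. O(~g).
We now have both O(g) and O(~g) — g is simultaneously obligatory and forbidden, violating the D-axiom.

Inconsistent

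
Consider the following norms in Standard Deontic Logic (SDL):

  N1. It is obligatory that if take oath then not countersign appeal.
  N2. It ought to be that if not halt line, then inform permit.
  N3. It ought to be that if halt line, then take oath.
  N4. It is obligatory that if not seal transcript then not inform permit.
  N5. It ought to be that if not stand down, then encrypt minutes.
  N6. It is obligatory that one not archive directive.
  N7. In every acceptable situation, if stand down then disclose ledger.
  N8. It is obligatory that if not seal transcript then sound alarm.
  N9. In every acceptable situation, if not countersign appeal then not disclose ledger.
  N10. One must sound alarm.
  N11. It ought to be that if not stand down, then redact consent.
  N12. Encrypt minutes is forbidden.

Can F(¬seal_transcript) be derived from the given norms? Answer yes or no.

F(encrypt_minutes) at premise 12 means O(¬encrypt_minutes).
Premise 5, O(¬stand_down → encrypt_minutes), contraposes to O(¬encrypt_minutes → stand_down); with O(¬encrypt_minutes) we get O(stand_down).
Applying K to premise 7 (O(stand_down → disclose_ledger)) and O(stand_down) yields O(disclose_ledger).
Premise 9 is O(¬countersign_appeal → ¬disclose_ledger); contrapositively O(disclose_ledger → countersign_appeal). Since O(disclose_ledger) holds, K gives O(countersign_appeal).
Premise 1 is O(take_oath → ¬countersign_appeal); contrapositively O(countersign_appeal → ¬take_oath). Since O(countersign_appeal) holds, K gives O(¬take_oath).
The contrapositive of premise 3 (O(halt_line → take_oath)) is O(¬take_oath → ¬halt_line), and O(¬take_oath) is already established, so O(¬halt_line).
Applying K to premise 2 (O(¬halt_line → inform_permit)) and O(¬halt_line) yields O(inform_permit).
Premise 4 is O(¬seal_transcript → ¬inform_permit); contrapositively O(inform_permit → seal_transcript). Since O(inform_permit) holds, K gives O(seal_transcript).
Premises 6, 8, 10, 11 do not contribute to this derivation.
So O(seal_transcript) holds, i.e. F(¬seal_transcript). The claim follows.

Yes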